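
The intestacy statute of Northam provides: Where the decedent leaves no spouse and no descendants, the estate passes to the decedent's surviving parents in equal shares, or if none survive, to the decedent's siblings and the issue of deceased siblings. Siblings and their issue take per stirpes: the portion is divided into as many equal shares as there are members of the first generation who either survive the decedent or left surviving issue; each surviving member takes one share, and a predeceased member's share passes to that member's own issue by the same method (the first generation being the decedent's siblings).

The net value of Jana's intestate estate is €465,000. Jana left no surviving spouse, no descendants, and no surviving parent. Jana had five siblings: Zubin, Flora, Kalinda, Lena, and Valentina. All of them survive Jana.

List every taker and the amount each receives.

Zubin: €93,000; Flora: €93,000; Kalinda: €93,000; Lena: €93,000; Valentina: €93,000

The entire €465,000 passes to the siblings and their issue.
That amount (€465,000) is divided into 5 shares of €93,000: Zubin, Flora, Kalinda, Lena, and Valentina each take €93,000.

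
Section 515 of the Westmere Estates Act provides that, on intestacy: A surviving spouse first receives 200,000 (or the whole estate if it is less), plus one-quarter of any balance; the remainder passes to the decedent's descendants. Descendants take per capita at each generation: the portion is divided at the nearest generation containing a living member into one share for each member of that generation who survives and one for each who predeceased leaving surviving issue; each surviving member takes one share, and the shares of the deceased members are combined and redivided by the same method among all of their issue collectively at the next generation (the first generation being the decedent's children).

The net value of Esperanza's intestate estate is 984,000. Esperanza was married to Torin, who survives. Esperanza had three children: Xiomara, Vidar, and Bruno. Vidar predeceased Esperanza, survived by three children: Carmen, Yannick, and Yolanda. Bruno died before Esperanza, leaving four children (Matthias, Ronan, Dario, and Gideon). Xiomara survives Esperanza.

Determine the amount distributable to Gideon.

Torin first takes 200,000, leaving a balance of 784,000. Torin then takes one-quarter of the balance (196,000), for a total of 396,000. The remaining 588,000 passes to the descendants.
The descendants' portion (588,000) is divided at the children's generation into 3 shares of 196,000. Xiomara takes 196,000. The 2 shares of the deceased (Vidar and Bruno) are combined into a pool of 392,000.
That pool (392,000) is divided at the grandchildren's generation equally among Carmen, Yannick, Yolanda, Matthias, Ronan, Dario, and Gideon: 56,000 each.

Gideon receives 56,000.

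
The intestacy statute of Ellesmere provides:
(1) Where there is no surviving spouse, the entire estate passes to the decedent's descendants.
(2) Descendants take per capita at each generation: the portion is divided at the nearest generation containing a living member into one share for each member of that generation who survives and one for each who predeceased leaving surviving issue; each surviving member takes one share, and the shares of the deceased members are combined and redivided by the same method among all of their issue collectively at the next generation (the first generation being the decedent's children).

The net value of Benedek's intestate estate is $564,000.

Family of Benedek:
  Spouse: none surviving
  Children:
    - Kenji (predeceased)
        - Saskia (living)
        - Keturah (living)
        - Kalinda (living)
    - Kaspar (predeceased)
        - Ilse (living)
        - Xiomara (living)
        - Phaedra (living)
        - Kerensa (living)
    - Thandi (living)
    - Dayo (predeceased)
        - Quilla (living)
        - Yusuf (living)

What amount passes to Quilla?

The entire $564,000 passes to the descendants.
That amount ($564,000) is divided at the children's generation into 4 shares of $141,000. Thandi takes $141,000. The 3 shares of the deceased (Kenji, Kaspar, and Dayo) are combined into a pool of $423,000.
That pool ($423,000) is divided at the grandchildren's generation equally among Saskia, Keturah, Kalinda, Ilse, Xiomara, Phaedra, Kerensa, Quilla, and Yusuf: $47,000 each.

Quilla receives $47,000.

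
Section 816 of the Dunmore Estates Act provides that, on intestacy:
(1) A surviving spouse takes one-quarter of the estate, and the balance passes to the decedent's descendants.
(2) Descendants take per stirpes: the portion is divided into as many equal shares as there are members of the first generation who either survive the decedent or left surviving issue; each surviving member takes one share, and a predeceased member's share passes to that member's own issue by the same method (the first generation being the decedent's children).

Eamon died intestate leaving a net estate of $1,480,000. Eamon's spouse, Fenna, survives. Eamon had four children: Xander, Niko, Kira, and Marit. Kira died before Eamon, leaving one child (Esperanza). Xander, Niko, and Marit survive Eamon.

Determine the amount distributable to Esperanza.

Fenna takes one-quarter of $1,480,000 = $370,000. The remaining $1,110,000 passes to the descendants.
The descendants' portion ($1,110,000) is divided into 4 shares of $277,500: Xander, Niko, and Marit each take $277,500; Kira's $277,500 share passes to Kira's issue.
Kira's share ($277,500) passes entirely to Esperanza.

Esperanza receives $277,500.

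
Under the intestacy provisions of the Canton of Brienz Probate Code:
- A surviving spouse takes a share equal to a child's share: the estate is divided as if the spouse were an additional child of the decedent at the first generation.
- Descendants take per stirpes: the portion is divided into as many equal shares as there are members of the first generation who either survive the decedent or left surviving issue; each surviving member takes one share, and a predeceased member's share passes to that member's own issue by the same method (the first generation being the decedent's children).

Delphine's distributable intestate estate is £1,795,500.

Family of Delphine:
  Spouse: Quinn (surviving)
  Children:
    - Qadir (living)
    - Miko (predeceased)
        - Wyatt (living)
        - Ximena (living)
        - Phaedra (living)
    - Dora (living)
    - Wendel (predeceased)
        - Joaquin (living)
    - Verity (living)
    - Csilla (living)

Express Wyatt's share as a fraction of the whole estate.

Wyatt receives 1/21 of the estate.

The spouse counts as an additional share at the children's level, so there are 7 primary shares of £256,500. Quinn takes one such share (£256,500).
The children's combined portion (£1,539,000) is divided into 6 shares of £256,500: Qadir, Dora, Verity, and Csilla each take £256,500; Miko's £256,500 share passes to Miko's issue; Wendel's £256,500 share passes to Wendel's issue.
Miko's share (£256,500) is divided into 3 shares of £85,500: Wyatt, Ximena, and Phaedra each take £85,500.
Wendel's share (£256,500) passes entirely to Joaquin.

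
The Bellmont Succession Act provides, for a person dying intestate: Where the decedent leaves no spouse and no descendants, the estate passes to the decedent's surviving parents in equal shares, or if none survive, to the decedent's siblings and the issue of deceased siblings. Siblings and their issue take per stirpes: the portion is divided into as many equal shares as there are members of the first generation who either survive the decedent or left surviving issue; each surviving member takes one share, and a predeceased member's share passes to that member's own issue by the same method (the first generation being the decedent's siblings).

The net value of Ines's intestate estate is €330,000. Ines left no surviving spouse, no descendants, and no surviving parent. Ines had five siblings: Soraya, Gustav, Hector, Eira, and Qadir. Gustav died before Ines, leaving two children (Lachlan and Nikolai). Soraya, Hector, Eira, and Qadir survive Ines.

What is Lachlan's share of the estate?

The entire €330,000 passes to the siblings and their issue.
That amount (€330,000) is divided into 5 shares of €66,000: Soraya, Hector, Eira, and Qadir each take €66,000; Gustav's €66,000 share passes to Gustav's issue.
Gustav's share (€66,000) is divided into 2 shares of €33,000: Lachlan and Nikolai each take €33,000.

Lachlan receives €33,000.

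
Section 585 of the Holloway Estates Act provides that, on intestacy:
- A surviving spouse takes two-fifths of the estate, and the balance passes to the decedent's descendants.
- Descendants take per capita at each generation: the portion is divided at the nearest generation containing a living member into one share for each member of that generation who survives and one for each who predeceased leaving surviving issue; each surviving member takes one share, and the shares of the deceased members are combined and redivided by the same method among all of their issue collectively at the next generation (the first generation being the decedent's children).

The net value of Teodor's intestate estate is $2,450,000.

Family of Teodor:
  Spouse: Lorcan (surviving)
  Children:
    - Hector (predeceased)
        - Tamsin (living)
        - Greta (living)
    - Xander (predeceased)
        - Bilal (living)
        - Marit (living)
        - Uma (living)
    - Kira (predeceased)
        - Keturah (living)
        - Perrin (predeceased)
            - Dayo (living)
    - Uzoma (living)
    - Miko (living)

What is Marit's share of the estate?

Marit receives $126,000.

Lorcan takes two-fifths of $2,450,000 = $980,000. The remaining $1,470,000 passes to the descendants.
The descendants' portion ($1,470,000) is divided at the children's generation into 5 shares of $294,000. Uzoma and Miko each take $294,000. The 3 shares of the deceased (Hector, Xander, and Kira) are combined into a pool of $882,000.
That pool ($882,000) is divided at the grandchildren's generation into 7 shares of $126,000. Tamsin, Greta, Bilal, Marit, Uma, and Keturah each take $126,000. The remaining share for the deceased Perrin ($126,000) is carried to the next generation.
That pool ($126,000) passes entirely to Dayo, the sole taker at the great-grandchildren's generation.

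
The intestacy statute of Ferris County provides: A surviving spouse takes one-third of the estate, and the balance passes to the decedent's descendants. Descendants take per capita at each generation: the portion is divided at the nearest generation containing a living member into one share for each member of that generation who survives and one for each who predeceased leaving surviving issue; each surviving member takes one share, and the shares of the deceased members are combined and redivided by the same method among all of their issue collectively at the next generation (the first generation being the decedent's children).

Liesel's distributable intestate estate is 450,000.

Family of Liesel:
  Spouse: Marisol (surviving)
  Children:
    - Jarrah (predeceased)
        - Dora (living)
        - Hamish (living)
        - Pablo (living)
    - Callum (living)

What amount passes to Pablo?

Pablo receives 50,000.

Marisol takes one-third of 450,000 = 150,000. The remaining 300,000 passes to the descendants.
The descendants' portion (300,000) is divided at the children's generation into 2 shares of 150,000. Callum takes 150,000. The remaining share for the deceased Jarrah (150,000) is carried to the next generation.
That pool (150,000) is divided at the grandchildren's generation equally among Dora, Hamish, and Pablo: 50,000 each.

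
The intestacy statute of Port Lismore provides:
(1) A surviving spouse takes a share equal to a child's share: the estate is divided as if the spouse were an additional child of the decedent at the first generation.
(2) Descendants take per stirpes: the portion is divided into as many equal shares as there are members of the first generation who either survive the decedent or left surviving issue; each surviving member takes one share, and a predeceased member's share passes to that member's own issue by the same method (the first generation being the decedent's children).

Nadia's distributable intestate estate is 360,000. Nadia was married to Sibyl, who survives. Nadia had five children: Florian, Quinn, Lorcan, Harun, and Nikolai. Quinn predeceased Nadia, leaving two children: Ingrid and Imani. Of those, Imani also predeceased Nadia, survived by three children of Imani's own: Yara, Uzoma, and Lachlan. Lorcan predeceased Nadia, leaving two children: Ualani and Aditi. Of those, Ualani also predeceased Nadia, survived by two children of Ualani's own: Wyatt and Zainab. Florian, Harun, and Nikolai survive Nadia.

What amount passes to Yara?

Yara receives 10,000.

The spouse counts as an additional share at the children's level, so there are 6 primary shares of 60,000. Sibyl takes one such share (60,000).
The children's combined portion (300,000) is divided into 5 shares of 60,000: Florian, Harun, and Nikolai each take 60,000; Quinn's 60,000 share passes to Quinn's issue; Lorcan's 60,000 share passes to Lorcan's issue.
Quinn's share (60,000) is divided into 2 shares of 30,000: Ingrid takes 30,000; Imani's 30,000 share passes to Imani's issue.
Imani's share (30,000) is divided into 3 shares of 10,000: Yara, Uzoma, and Lachlan each take 10,000.
Lorcan's share (60,000) is divided into 2 shares of 30,000: Aditi takes 30,000; Ualani's 30,000 share passes to Ualani's issue.
Ualani's share (30,000) is divided into 2 shares of 15,000: Wyatt and Zainab each take 15,000.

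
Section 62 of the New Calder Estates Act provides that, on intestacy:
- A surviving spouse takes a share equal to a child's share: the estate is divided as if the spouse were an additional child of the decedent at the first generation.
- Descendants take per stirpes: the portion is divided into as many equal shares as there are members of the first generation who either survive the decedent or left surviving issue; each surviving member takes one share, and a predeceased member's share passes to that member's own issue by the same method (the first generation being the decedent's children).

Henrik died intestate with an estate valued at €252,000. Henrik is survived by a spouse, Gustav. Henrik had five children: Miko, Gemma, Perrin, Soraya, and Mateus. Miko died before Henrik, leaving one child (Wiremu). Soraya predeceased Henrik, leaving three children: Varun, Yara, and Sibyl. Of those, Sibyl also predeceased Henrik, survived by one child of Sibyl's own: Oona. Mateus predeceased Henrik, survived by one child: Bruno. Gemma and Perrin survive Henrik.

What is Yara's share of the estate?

The spouse counts as an additional share at the children's level, so there are 6 primary shares of €42,000. Gustav takes one such share (€42,000).
The children's combined portion (€210,000) is divided into 5 shares of €42,000: Gemma and Perrin each take €42,000; Miko's €42,000 share passes to Miko's issue; Soraya's €42,000 share passes to Soraya's issue; Mateus's €42,000 share passes to Mateus's issue.
Miko's share (€42,000) passes entirely to Wiremu.
Soraya's share (€42,000) is divided into 3 shares of €14,000: Varun and Yara each take €14,000; Sibyl's €14,000 share passes to Sibyl's issue.
Sibyl's share (€14,000) passes entirely to Oona.
Mateus's share (€42,000) passes entirely to Bruno.

Yara receives €14,000.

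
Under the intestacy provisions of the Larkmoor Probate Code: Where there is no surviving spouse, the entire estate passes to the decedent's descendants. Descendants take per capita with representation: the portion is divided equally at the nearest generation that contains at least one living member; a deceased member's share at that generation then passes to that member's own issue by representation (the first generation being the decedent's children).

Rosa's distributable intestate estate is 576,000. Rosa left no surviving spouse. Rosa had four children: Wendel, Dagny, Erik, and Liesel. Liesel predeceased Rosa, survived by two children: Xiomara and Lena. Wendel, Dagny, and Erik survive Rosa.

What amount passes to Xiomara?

Xiomara receives 72,000.

The entire 576,000 passes to the descendants.
That amount (576,000) is divided into 4 shares of 144,000: Wendel, Dagny, and Erik each take 144,000; Liesel's 144,000 share passes to Liesel's issue.
Liesel's share (144,000) is divided into 2 shares of 72,000: Xiomara and Lena each take 72,000.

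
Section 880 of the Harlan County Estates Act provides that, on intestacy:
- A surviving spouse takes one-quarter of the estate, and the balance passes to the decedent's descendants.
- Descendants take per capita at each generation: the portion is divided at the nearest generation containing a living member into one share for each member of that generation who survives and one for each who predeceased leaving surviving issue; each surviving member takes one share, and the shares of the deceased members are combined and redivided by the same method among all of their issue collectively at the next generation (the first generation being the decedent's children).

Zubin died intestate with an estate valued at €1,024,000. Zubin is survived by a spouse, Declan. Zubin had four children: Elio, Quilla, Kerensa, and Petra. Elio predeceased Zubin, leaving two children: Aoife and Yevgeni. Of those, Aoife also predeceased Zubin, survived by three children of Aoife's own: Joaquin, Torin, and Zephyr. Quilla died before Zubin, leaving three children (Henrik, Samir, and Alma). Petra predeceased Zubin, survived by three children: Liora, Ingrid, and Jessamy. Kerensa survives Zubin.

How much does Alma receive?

Declan takes one-quarter of €1,024,000 = €256,000. The remaining €768,000 passes to the descendants.
The descendants' portion (€768,000) is divided at the children's generation into 4 shares of €192,000. Kerensa takes €192,000. The 3 shares of the deceased (Elio, Quilla, and Petra) are combined into a pool of €576,000.
That pool (€576,000) is divided at the grandchildren's generation into 8 shares of €72,000. Yevgeni, Henrik, Samir, Alma, Liora, Ingrid, and Jessamy each take €72,000. The remaining share for the deceased Aoife (€72,000) is carried to the next generation.
That pool (€72,000) is divided at the great-grandchildren's generation equally among Joaquin, Torin, and Zephyr: €24,000 each.

Alma receives €72,000.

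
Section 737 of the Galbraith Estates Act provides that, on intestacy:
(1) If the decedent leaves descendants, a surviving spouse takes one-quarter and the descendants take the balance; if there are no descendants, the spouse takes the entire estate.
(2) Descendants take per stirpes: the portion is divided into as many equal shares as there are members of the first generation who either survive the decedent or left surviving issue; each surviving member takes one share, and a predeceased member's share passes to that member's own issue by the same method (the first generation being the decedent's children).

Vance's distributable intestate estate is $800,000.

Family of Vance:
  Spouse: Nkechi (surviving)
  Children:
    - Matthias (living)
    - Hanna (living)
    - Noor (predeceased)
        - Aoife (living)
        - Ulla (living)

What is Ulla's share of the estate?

Nkechi takes one-quarter of $800,000 = $200,000. The remaining $600,000 passes to the descendants.
The descendants' portion ($600,000) is divided into 3 shares of $200,000: Matthias and Hanna each take $200,000; Noor's $200,000 share passes to Noor's issue.
Noor's share ($200,000) is divided into 2 shares of $100,000: Aoife and Ulla each take $100,000.

Ulla receives $100,000.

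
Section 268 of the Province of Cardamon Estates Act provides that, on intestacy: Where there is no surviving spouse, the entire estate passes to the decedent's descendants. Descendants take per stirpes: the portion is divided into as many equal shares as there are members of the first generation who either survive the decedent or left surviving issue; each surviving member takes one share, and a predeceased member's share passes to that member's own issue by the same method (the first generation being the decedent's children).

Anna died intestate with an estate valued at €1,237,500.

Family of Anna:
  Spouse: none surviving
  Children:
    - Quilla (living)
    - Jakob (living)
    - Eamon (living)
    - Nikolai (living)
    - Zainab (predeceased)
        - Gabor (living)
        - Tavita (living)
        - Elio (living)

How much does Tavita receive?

The entire €1,237,500 passes to the descendants.
That amount (€1,237,500) is divided into 5 shares of €247,500: Quilla, Jakob, Eamon, and Nikolai each take €247,500; Zainab's €247,500 share passes to Zainab's issue.
Zainab's share (€247,500) is divided into 3 shares of €82,500: Gabor, Tavita, and Elio each take €82,500.

Tavita receives €82,500.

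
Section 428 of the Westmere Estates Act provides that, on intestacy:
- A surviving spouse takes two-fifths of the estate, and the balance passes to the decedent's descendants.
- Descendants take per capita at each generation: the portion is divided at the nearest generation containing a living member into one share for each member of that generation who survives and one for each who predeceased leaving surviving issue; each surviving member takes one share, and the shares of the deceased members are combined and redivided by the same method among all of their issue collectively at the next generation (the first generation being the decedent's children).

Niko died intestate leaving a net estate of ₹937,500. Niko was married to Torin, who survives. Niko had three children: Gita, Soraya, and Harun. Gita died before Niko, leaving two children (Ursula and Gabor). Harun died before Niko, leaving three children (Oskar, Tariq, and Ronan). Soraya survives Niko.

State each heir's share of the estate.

Torin: ₹375,000; Ursula: ₹75,000; Gabor: ₹75,000; Soraya: ₹187,500; Oskar: ₹75,000; Tariq: ₹75,000; Ronan: ₹75,000

Torin takes two-fifths of ₹937,500 = ₹375,000. The remaining ₹562,500 passes to the descendants.
The descendants' portion (₹562,500) is divided at the children's generation into 3 shares of ₹187,500. Soraya takes ₹187,500. The 2 shares of the deceased (Gita and Harun) are combined into a pool of ₹375,000.
That pool (₹375,000) is divided at the grandchildren's generation equally among Ursula, Gabor, Oskar, Tariq, and Ronan: ₹75,000 each.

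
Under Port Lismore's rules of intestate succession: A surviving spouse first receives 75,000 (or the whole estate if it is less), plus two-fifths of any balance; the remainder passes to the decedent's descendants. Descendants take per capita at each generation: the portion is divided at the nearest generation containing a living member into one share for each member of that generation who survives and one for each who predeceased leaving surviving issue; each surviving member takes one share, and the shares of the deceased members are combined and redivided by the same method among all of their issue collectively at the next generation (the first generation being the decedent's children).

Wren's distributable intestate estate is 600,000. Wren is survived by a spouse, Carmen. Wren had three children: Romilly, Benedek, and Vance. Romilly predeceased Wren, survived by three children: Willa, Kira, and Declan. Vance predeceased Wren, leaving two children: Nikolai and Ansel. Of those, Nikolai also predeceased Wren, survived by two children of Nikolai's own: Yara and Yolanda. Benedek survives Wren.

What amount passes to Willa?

Willa receives 42,000.

Carmen first takes 75,000, leaving a balance of 525,000. Carmen then takes two-fifths of the balance (210,000), for a total of 285,000. The remaining 315,000 passes to the descendants.
The descendants' portion (315,000) is divided at the children's generation into 3 shares of 105,000. Benedek takes 105,000. The 2 shares of the deceased (Romilly and Vance) are combined into a pool of 210,000.
That pool (210,000) is divided at the grandchildren's generation into 5 shares of 42,000. Willa, Kira, Declan, and Ansel each take 42,000. The remaining share for the deceased Nikolai (42,000) is carried to the next generation.
That pool (42,000) is divided at the great-grandchildren's generation equally among Yara and Yolanda: 21,000 each.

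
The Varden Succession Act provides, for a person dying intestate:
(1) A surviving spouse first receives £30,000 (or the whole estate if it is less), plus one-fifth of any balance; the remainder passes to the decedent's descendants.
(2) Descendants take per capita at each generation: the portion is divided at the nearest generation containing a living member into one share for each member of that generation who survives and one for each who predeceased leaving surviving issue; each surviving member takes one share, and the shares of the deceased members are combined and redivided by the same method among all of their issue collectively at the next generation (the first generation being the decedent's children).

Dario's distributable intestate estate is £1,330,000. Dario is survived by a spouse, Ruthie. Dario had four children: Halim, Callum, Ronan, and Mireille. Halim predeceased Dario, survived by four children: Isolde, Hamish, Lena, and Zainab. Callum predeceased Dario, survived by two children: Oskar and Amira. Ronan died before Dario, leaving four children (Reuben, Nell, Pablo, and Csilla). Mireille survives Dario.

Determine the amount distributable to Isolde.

Ruthie first takes £30,000, leaving a balance of £1,300,000. Ruthie then takes one-fifth of the balance (£260,000), for a total of £290,000. The remaining £1,040,000 passes to the descendants.
The descendants' portion (£1,040,000) is divided at the children's generation into 4 shares of £260,000. Mireille takes £260,000. The 3 shares of the deceased (Halim, Callum, and Ronan) are combined into a pool of £780,000.
That pool (£780,000) is divided at the grandchildren's generation equally among Isolde, Hamish, Lena, Zainab, Oskar, Amira, Reuben, Nell, Pablo, and Csilla: £78,000 each.

Isolde receives £78,000.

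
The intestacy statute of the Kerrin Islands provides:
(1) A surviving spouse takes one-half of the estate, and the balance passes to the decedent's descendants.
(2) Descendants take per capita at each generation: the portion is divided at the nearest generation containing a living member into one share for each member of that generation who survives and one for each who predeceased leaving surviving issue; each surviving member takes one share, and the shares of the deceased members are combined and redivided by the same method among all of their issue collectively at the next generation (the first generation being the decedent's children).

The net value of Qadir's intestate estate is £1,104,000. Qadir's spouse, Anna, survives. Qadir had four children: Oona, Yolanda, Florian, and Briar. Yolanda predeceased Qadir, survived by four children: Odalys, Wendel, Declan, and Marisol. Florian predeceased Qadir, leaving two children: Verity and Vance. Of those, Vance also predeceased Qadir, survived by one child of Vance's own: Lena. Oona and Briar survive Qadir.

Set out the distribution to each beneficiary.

Anna: £552,000; Oona: £138,000; Odalys: £46,000; Wendel: £46,000; Declan: £46,000; Marisol: £46,000; Verity: £46,000; Lena: £46,000; Briar: £138,000

Anna takes one-half of £1,104,000 = £552,000. The remaining £552,000 passes to the descendants.
The descendants' portion (£552,000) is divided at the children's generation into 4 shares of £138,000. Oona and Briar each take £138,000. The 2 shares of the deceased (Yolanda and Florian) are combined into a pool of £276,000.
That pool (£276,000) is divided at the grandchildren's generation into 6 shares of £46,000. Odalys, Wendel, Declan, Marisol, and Verity each take £46,000. The remaining share for the deceased Vance (£46,000) is carried to the next generation.
That pool (£46,000) passes entirely to Lena, the sole taker at the great-grandchildren's generation.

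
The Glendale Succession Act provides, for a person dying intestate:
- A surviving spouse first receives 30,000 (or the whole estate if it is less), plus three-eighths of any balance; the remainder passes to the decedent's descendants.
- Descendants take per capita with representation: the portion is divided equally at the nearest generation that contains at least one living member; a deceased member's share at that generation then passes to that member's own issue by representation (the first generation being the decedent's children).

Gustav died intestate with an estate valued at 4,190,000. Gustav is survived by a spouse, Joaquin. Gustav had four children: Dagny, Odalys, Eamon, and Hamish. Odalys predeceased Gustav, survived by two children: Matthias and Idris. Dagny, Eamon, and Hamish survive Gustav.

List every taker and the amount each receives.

Joaquin: 1,590,000; Dagny: 650,000; Matthias: 325,000; Idris: 325,000; Eamon: 650,000; Hamish: 650,000

Joaquin first takes 30,000, leaving a balance of 4,160,000. Joaquin then takes three-eighths of the balance (1,560,000), for a total of 1,590,000. The remaining 2,600,000 passes to the descendants.
The descendants' portion (2,600,000) is divided into 4 shares of 650,000: Dagny, Eamon, and Hamish each take 650,000; Odalys's 650,000 share passes to Odalys's issue.
Odalys's share (650,000) is divided into 2 shares of 325,000: Matthias and Idris each take 325,000.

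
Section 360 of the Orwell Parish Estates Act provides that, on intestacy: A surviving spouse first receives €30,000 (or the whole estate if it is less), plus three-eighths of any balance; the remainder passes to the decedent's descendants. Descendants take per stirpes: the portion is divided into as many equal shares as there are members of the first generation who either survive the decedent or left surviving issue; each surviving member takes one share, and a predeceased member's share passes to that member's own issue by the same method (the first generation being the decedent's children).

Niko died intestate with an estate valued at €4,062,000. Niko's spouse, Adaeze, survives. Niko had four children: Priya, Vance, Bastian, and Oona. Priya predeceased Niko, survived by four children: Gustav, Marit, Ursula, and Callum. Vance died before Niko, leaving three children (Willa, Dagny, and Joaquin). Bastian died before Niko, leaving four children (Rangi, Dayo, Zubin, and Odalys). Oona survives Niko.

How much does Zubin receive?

Adaeze first takes €30,000, leaving a balance of €4,032,000. Adaeze then takes three-eighths of the balance (€1,512,000), for a total of €1,542,000. The remaining €2,520,000 passes to the descendants.
The descendants' portion (€2,520,000) is divided into 4 shares of €630,000: Oona takes €630,000; Priya's €630,000 share passes to Priya's issue; Vance's €630,000 share passes to Vance's issue; Bastian's €630,000 share passes to Bastian's issue.
Priya's share (€630,000) is divided into 4 shares of €157,500: Gustav, Marit, Ursula, and Callum each take €157,500.
Vance's share (€630,000) is divided into 3 shares of €210,000: Willa, Dagny, and Joaquin each take €210,000.
Bastian's share (€630,000) is divided into 4 shares of €157,500: Rangi, Dayo, Zubin, and Odalys each take €157,500.

Zubin receives €157,500.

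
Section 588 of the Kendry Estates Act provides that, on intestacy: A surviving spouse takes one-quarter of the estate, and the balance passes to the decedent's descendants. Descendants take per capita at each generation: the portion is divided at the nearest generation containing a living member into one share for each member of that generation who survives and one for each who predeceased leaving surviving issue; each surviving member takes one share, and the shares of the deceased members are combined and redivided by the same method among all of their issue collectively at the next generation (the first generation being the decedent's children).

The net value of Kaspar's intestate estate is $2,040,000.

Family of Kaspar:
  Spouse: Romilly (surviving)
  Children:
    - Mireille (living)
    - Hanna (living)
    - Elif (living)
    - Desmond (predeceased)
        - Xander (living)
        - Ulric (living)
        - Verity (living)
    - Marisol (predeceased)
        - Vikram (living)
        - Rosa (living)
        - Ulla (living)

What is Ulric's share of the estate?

Ulric receives $102,000.

Romilly takes one-quarter of $2,040,000 = $510,000. The remaining $1,530,000 passes to the descendants.
The descendants' portion ($1,530,000) is divided at the children's generation into 5 shares of $306,000. Mireille, Hanna, and Elif each take $306,000. The 2 shares of the deceased (Desmond and Marisol) are combined into a pool of $612,000.
That pool ($612,000) is divided at the grandchildren's generation equally among Xander, Ulric, Verity, Vikram, Rosa, and Ulla: $102,000 each.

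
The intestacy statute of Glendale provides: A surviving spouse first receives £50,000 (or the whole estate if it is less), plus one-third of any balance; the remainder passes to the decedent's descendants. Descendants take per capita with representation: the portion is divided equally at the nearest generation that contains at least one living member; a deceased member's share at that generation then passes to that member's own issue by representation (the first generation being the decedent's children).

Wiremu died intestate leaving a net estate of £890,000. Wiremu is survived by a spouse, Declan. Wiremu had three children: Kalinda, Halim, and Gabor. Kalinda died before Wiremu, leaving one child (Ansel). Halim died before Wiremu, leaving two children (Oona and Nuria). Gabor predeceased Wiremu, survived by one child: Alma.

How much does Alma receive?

Declan first takes £50,000, leaving a balance of £840,000. Declan then takes one-third of the balance (£280,000), for a total of £330,000. The remaining £560,000 passes to the descendants.
No child survives, so the initial division is made at the grandchildren's generation.
The descendants' portion (£560,000) is divided into 4 shares of £140,000: Ansel, Oona, Nuria, and Alma each take £140,000.

Alma receives £140,000.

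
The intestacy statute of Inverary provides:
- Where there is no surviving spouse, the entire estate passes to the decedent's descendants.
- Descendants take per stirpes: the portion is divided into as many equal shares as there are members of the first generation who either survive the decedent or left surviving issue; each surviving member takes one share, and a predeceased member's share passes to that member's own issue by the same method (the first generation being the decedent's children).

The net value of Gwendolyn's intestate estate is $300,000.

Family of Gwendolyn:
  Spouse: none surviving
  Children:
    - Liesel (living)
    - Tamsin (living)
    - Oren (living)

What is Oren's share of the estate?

Oren receives $100,000.

The entire $300,000 passes to the descendants.
That amount ($300,000) is divided into 3 shares of $100,000: Liesel, Tamsin, and Oren each take $100,000.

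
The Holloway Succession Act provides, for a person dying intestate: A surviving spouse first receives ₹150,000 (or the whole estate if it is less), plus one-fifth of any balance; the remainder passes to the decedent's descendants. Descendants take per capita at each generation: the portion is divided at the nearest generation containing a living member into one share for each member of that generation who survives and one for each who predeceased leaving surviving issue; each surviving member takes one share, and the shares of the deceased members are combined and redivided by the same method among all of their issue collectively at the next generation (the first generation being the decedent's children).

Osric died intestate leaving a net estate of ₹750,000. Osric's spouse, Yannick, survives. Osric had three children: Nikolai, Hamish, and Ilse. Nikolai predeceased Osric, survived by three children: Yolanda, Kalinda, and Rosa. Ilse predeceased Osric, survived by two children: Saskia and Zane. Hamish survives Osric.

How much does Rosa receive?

Rosa receives ₹64,000.

Yannick first takes ₹150,000, leaving a balance of ₹600,000. Yannick then takes one-fifth of the balance (₹120,000), for a total of ₹270,000. The remaining ₹480,000 passes to the descendants.
The descendants' portion (₹480,000) is divided at the children's generation into 3 shares of ₹160,000. Hamish takes ₹160,000. The 2 shares of the deceased (Nikolai and Ilse) are combined into a pool of ₹320,000.
That pool (₹320,000) is divided at the grandchildren's generation equally among Yolanda, Kalinda, Rosa, Saskia, and Zane: ₹64,000 each.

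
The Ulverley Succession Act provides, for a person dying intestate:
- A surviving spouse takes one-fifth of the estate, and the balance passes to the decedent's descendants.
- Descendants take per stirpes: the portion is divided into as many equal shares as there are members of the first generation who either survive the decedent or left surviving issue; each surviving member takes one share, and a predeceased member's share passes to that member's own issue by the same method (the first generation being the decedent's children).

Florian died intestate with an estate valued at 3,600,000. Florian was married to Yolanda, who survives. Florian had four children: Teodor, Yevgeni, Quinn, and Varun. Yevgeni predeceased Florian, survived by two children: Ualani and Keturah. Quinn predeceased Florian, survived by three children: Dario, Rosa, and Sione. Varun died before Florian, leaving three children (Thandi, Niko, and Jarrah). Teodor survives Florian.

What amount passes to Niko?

Yolanda takes one-fifth of 3,600,000 = 720,000. The remaining 2,880,000 passes to the descendants.
The descendants' portion (2,880,000) is divided into 4 shares of 720,000: Teodor takes 720,000; Yevgeni's 720,000 share passes to Yevgeni's issue; Quinn's 720,000 share passes to Quinn's issue; Varun's 720,000 share passes to Varun's issue.
Yevgeni's share (720,000) is divided into 2 shares of 360,000: Ualani and Keturah each take 360,000.
Quinn's share (720,000) is divided into 3 shares of 240,000: Dario, Rosa, and Sione each take 240,000.
Varun's share (720,000) is divided into 3 shares of 240,000: Thandi, Niko, and Jarrah each take 240,000.

Niko receives 240,000.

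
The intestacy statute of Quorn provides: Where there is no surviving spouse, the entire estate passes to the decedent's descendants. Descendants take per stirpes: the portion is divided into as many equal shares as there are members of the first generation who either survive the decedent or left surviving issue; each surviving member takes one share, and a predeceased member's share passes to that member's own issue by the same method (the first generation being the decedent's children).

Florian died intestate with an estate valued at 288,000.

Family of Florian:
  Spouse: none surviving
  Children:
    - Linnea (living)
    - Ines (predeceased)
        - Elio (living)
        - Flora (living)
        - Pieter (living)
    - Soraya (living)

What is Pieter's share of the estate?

The entire 288,000 passes to the descendants.
That amount (288,000) is divided into 3 shares of 96,000: Linnea and Soraya each take 96,000; Ines's 96,000 share passes to Ines's issue.
Ines's share (96,000) is divided into 3 shares of 32,000: Elio, Flora, and Pieter each take 32,000.

Pieter receives 32,000.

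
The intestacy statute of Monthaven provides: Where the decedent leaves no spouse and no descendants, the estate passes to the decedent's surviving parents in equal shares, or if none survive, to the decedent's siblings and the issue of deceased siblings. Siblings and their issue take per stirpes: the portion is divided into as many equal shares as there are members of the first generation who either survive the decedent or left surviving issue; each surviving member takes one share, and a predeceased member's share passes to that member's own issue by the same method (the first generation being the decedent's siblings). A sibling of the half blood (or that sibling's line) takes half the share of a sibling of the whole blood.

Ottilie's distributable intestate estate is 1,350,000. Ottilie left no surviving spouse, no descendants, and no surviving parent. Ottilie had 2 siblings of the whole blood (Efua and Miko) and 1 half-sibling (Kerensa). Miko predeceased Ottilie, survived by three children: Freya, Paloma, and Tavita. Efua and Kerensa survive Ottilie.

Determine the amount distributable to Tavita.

The entire 1,350,000 passes to the siblings and their issue.
Counting each half-blood sibling's line as half a unit, there are 5/2 units in 1,350,000, so one unit is 540,000. Whole-blood lines (Efua and Miko) take 540,000 each; half-blood lines (Kerensa) take 270,000 each.
Miko's share (540,000) is divided into 3 shares of 180,000: Freya, Paloma, and Tavita each take 180,000.

Tavita receives 180,000.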